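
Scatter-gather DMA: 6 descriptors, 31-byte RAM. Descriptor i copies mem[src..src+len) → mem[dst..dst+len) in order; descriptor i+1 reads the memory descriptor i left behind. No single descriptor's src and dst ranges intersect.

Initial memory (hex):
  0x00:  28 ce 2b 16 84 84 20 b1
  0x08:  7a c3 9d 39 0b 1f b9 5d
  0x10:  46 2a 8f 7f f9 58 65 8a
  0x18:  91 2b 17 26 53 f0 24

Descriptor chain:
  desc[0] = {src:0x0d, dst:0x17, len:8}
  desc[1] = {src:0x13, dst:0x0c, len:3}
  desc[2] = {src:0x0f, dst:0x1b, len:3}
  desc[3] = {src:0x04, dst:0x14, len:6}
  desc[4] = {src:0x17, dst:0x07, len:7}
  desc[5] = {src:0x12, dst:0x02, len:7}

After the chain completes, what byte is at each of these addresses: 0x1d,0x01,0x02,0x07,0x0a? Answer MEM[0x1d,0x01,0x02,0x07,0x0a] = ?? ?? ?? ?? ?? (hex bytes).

D0: mem[0x17..0x1e] <- [1f b9 5d 46 2a 8f 7f f9]
D1: mem[0x0c..0x0e] <- [7f f9 58]
D2: mem[0x1b..0x1d] <- [5d 46 2a]
D3: mem[0x14..0x19] <- [84 84 20 b1 7a c3]
D4: mem[0x07..0x0d] <- [b1 7a c3 46 5d 46 2a]
D5: mem[0x02..0x08] <- [8f 7f 84 84 20 b1 7a]
query mem[0x1d]=0x2a, mem[0x01]=0xce, mem[0x02]=0x8f, mem[0x07]=0xb1, mem[0x0a]=0x46

MEM[0x1d,0x01,0x02,0x07,0x0a] = 2a ce 8f b1 46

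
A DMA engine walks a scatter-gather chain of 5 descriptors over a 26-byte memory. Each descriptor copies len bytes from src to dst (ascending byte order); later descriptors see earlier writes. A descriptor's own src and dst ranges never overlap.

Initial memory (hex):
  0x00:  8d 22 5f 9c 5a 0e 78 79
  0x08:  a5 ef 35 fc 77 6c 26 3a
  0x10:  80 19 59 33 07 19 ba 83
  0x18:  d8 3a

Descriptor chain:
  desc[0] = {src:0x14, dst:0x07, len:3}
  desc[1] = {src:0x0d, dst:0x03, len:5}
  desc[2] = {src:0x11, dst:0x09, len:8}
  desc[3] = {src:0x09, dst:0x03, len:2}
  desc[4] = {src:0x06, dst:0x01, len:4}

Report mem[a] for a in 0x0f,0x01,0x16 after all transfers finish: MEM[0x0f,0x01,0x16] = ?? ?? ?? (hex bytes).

  after D0: wrote 3B at 0x07 = 0719ba
  after D1: wrote 5B at 0x03 = 6c263a8019
  after D2: wrote 8B at 0x09 = 1959330719ba83d8
  after D3: wrote 2B at 0x03 = 1959
  after D4: wrote 4B at 0x01 = 80191919
query mem[0x0f]=0x83, mem[0x01]=0x80, mem[0x16]=0xba

MEM[0x0f,0x01,0x16] = 83 80 ba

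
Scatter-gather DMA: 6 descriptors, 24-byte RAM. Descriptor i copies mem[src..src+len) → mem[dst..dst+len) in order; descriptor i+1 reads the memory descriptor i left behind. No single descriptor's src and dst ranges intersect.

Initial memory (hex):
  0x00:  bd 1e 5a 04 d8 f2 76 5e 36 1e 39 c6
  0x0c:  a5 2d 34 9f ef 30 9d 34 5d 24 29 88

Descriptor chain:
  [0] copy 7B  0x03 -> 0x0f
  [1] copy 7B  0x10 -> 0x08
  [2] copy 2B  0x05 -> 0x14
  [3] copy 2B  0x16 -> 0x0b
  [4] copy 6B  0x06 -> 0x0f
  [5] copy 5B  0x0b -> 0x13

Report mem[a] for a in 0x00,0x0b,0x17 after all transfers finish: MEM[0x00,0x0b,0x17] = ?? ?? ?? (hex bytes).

D0: mem[0x0f..0x15] <- [04 d8 f2 76 5e 36 1e]
D1: mem[0x08..0x0e] <- [d8 f2 76 5e 36 1e 29]
D2: mem[0x14..0x15] <- [f2 76]
D3: mem[0x0b..0x0c] <- [29 88]
D4: mem[0x0f..0x14] <- [76 5e d8 f2 76 29]
D5: mem[0x13..0x17] <- [29 88 1e 29 76]
query mem[0x00]=0xbd, mem[0x0b]=0x29, mem[0x17]=0x76

MEM[0x00,0x0b,0x17] = bd 29 76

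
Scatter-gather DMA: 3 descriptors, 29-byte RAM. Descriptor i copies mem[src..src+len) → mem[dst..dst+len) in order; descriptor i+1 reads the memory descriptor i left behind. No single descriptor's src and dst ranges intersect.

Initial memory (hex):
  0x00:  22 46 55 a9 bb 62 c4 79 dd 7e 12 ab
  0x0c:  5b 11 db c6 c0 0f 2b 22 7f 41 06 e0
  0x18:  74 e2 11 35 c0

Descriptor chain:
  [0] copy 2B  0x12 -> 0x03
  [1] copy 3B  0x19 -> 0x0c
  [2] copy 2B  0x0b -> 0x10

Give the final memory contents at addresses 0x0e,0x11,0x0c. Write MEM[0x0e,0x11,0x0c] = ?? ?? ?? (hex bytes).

MEM[0x0e,0x11,0x0c] = 35 e2 e2

D0: mem[0x03..0x04] <- [2b 22]
D1: mem[0x0c..0x0e] <- [e2 11 35]
D2: mem[0x10..0x11] <- [ab e2]
query mem[0x0e]=0x35, mem[0x11]=0xe2, mem[0x0c]=0xe2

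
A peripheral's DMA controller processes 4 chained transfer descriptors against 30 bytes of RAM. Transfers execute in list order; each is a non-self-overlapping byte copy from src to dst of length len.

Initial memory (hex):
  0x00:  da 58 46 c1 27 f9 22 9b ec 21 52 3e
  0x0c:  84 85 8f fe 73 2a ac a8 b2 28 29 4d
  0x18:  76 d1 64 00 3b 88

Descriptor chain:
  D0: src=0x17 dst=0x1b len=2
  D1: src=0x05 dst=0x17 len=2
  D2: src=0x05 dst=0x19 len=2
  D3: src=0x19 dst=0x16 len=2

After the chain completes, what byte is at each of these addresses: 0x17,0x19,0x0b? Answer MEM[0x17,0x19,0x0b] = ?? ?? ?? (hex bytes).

MEM[0x17,0x19,0x0b] = 22 f9 3e

D0: mem[0x1b..0x1c] <- [4d 76]
D1: mem[0x17..0x18] <- [f9 22]
D2: mem[0x19..0x1a] <- [f9 22]
D3: mem[0x16..0x17] <- [f9 22]
query mem[0x17]=0x22, mem[0x19]=0xf9, mem[0x0b]=0x3e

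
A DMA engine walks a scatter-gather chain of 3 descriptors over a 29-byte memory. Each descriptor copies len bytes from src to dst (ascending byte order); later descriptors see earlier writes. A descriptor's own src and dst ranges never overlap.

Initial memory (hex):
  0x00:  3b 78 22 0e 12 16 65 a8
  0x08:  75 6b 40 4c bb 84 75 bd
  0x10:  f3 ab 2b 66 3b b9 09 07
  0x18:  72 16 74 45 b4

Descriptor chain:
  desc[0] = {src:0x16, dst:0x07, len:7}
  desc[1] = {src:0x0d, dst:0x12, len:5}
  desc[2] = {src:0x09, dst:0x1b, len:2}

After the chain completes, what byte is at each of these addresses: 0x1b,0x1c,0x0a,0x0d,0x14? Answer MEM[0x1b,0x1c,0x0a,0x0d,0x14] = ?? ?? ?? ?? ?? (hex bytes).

[0] 0x16->0x07 len=7 : 09 07 72 16 74 45 b4
[1] 0x0d->0x12 len=5 : b4 75 bd f3 ab
[2] 0x09->0x1b len=2 : 72 16
query mem[0x1b]=0x72, mem[0x1c]=0x16, mem[0x0a]=0x16, mem[0x0d]=0xb4, mem[0x14]=0xbd

MEM[0x1b,0x1c,0x0a,0x0d,0x14] = 72 16 16 b4 bd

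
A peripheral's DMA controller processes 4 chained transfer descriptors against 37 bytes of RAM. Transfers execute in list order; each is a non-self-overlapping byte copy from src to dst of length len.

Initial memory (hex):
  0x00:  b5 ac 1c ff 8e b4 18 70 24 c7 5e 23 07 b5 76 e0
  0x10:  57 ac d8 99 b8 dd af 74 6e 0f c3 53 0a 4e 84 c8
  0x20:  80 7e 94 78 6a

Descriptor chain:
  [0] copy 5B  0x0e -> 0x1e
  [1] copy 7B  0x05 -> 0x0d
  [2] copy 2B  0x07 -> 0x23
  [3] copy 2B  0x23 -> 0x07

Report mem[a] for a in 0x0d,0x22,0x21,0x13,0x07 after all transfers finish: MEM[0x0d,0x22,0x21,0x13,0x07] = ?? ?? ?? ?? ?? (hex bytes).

MEM[0x0d,0x22,0x21,0x13,0x07] = b4 d8 ac 23 70

#0 dst[0x1e+5] := {0x76,0xe0,0x57,0xac,0xd8}
#1 dst[0x0d+7] := {0xb4,0x18,0x70,0x24,0xc7,0x5e,0x23}
#2 dst[0x23+2] := {0x70,0x24}
#3 dst[0x07+2] := {0x70,0x24}
query mem[0x0d]=0xb4, mem[0x22]=0xd8, mem[0x21]=0xac, mem[0x13]=0x23, mem[0x07]=0x70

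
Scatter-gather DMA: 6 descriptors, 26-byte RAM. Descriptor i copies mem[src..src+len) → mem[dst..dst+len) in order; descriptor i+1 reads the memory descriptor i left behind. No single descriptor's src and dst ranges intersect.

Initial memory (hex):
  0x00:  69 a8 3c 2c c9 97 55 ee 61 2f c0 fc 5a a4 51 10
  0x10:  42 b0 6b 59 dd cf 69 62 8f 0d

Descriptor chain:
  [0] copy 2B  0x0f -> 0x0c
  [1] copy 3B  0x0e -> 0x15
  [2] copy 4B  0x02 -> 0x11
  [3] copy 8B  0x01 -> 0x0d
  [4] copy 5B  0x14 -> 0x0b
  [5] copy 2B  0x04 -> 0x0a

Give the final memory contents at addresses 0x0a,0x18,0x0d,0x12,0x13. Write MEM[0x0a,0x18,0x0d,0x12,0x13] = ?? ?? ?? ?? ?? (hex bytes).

MEM[0x0a,0x18,0x0d,0x12,0x13] = c9 8f 10 55 ee

D0: mem[0x0c..0x0d] <- [10 42]
D1: mem[0x15..0x17] <- [51 10 42]
D2: mem[0x11..0x14] <- [3c 2c c9 97]
D3: mem[0x0d..0x14] <- [a8 3c 2c c9 97 55 ee 61]
D4: mem[0x0b..0x0f] <- [61 51 10 42 8f]
D5: mem[0x0a..0x0b] <- [c9 97]
query mem[0x0a]=0xc9, mem[0x18]=0x8f, mem[0x0d]=0x10, mem[0x12]=0x55, mem[0x13]=0xee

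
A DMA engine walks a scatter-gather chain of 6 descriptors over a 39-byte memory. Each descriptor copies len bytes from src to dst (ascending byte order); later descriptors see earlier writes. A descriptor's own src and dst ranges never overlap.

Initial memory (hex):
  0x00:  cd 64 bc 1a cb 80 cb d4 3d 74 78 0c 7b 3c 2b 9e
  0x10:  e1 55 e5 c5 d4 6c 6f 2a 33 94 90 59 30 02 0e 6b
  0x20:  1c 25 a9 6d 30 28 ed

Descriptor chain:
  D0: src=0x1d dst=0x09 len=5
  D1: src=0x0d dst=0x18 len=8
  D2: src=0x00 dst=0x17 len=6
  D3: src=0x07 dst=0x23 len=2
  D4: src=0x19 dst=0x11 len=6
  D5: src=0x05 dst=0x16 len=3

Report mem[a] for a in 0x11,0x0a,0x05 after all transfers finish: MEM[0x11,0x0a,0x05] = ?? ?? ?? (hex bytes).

MEM[0x11,0x0a,0x05] = bc 0e 80

D0: mem[0x09..0x0d] <- [02 0e 6b 1c 25]
D1: mem[0x18..0x1f] <- [25 2b 9e e1 55 e5 c5 d4]
D2: mem[0x17..0x1c] <- [cd 64 bc 1a cb 80]
D3: mem[0x23..0x24] <- [d4 3d]
D4: mem[0x11..0x16] <- [bc 1a cb 80 e5 c5]
D5: mem[0x16..0x18] <- [80 cb d4]
query mem[0x11]=0xbc, mem[0x0a]=0x0e, mem[0x05]=0x80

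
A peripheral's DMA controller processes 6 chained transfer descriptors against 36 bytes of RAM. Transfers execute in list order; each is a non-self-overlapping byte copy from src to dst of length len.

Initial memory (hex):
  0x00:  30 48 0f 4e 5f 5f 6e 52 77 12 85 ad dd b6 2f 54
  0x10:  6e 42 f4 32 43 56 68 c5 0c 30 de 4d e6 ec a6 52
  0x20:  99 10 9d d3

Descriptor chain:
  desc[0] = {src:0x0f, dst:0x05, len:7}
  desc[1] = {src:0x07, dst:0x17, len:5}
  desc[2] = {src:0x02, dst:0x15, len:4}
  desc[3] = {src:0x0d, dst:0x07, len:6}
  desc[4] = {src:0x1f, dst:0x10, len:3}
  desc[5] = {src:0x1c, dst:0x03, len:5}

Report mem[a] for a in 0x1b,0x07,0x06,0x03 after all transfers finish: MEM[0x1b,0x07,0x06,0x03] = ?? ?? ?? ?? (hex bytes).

MEM[0x1b,0x07,0x06,0x03] = 56 99 52 e6

D0: mem[0x05..0x0b] <- [54 6e 42 f4 32 43 56]
D1: mem[0x17..0x1b] <- [42 f4 32 43 56]
D2: mem[0x15..0x18] <- [0f 4e 5f 54]
D3: mem[0x07..0x0c] <- [b6 2f 54 6e 42 f4]
D4: mem[0x10..0x12] <- [52 99 10]
D5: mem[0x03..0x07] <- [e6 ec a6 52 99]
query mem[0x1b]=0x56, mem[0x07]=0x99, mem[0x06]=0x52, mem[0x03]=0xe6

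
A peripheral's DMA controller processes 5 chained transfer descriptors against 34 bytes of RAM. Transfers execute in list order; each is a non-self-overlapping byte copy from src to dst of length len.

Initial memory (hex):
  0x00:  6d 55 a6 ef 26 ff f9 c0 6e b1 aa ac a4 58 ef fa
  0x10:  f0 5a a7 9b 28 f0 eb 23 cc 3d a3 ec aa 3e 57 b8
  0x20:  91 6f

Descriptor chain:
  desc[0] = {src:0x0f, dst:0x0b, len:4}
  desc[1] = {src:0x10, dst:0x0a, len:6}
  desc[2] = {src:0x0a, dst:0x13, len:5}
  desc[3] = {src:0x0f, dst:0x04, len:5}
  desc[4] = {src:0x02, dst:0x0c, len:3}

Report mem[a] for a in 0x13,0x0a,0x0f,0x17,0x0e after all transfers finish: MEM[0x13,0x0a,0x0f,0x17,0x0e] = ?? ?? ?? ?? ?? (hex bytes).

  after D0: wrote 4B at 0x0b = faf05aa7
  after D1: wrote 6B at 0x0a = f05aa79b28f0
  after D2: wrote 5B at 0x13 = f05aa79b28
  after D3: wrote 5B at 0x04 = f0f05aa7f0
  after D4: wrote 3B at 0x0c = a6eff0
query mem[0x13]=0xf0, mem[0x0a]=0xf0, mem[0x0f]=0xf0, mem[0x17]=0x28, mem[0x0e]=0xf0

MEM[0x13,0x0a,0x0f,0x17,0x0e] = f0 f0 f0 28 f0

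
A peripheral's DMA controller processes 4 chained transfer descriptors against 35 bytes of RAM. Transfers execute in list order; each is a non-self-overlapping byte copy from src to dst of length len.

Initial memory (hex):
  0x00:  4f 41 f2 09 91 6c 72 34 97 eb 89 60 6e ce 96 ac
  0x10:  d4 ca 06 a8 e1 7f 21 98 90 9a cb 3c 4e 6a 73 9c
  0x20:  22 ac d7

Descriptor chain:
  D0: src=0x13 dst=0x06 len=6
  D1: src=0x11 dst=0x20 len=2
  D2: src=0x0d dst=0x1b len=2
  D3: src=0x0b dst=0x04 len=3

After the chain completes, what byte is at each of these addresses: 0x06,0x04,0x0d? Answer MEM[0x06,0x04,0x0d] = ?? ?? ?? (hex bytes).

MEM[0x06,0x04,0x0d] = ce 90 ce

  after D0: wrote 6B at 0x06 = a8e17f219890
  after D1: wrote 2B at 0x20 = ca06
  after D2: wrote 2B at 0x1b = ce96
  after D3: wrote 3B at 0x04 = 906ece
query mem[0x06]=0xce, mem[0x04]=0x90, mem[0x0d]=0xce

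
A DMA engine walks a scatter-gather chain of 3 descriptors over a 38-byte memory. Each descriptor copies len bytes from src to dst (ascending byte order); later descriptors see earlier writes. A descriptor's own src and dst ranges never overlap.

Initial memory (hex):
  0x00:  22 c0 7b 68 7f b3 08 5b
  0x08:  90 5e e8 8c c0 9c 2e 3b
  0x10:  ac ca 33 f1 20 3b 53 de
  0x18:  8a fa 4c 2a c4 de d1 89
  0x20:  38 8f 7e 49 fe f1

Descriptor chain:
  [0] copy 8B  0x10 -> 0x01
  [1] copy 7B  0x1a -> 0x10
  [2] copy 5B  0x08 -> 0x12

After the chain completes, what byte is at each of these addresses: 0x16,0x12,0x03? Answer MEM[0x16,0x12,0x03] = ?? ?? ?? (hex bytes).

D0: mem[0x01..0x08] <- [ac ca 33 f1 20 3b 53 de]
D1: mem[0x10..0x16] <- [4c 2a c4 de d1 89 38]
D2: mem[0x12..0x16] <- [de 5e e8 8c c0]
query mem[0x16]=0xc0, mem[0x12]=0xde, mem[0x03]=0x33

MEM[0x16,0x12,0x03] = c0 de 33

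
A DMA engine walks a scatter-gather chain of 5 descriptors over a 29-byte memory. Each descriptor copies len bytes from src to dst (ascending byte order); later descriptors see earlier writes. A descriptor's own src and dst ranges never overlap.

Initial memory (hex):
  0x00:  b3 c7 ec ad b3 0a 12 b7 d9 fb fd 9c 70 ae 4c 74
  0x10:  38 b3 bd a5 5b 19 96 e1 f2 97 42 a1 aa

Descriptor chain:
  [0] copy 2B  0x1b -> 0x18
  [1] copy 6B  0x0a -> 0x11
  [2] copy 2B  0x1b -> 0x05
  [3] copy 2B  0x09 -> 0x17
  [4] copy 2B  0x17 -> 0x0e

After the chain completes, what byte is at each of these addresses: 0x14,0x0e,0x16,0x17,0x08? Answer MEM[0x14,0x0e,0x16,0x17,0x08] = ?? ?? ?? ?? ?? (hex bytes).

MEM[0x14,0x0e,0x16,0x17,0x08] = ae fb 74 fb d9

[0] 0x1b->0x18 len=2 : a1 aa
[1] 0x0a->0x11 len=6 : fd 9c 70 ae 4c 74
[2] 0x1b->0x05 len=2 : a1 aa
[3] 0x09->0x17 len=2 : fb fd
[4] 0x17->0x0e len=2 : fb fd
query mem[0x14]=0xae, mem[0x0e]=0xfb, mem[0x16]=0x74, mem[0x17]=0xfb, mem[0x08]=0xd9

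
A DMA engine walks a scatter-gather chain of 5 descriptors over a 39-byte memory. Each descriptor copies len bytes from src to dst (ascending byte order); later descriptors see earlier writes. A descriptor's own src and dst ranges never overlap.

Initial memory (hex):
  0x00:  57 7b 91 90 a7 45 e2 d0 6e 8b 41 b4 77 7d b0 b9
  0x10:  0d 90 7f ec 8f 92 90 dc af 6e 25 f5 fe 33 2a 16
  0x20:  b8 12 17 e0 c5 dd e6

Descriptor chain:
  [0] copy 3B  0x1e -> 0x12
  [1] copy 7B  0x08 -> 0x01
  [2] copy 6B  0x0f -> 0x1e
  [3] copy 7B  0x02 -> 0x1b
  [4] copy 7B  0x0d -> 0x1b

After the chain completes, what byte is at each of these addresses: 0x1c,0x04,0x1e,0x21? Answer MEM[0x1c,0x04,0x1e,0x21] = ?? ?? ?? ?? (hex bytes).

  after D0: wrote 3B at 0x12 = 2a16b8
  after D1: wrote 7B at 0x01 = 6e8b41b4777db0
  after D2: wrote 6B at 0x1e = b90d902a16b8
  after D3: wrote 7B at 0x1b = 8b41b4777db06e
  after D4: wrote 7B at 0x1b = 7db0b90d902a16
query mem[0x1c]=0xb0, mem[0x04]=0xb4, mem[0x1e]=0x0d, mem[0x21]=0x16

MEM[0x1c,0x04,0x1e,0x21] = b0 b4 0d 16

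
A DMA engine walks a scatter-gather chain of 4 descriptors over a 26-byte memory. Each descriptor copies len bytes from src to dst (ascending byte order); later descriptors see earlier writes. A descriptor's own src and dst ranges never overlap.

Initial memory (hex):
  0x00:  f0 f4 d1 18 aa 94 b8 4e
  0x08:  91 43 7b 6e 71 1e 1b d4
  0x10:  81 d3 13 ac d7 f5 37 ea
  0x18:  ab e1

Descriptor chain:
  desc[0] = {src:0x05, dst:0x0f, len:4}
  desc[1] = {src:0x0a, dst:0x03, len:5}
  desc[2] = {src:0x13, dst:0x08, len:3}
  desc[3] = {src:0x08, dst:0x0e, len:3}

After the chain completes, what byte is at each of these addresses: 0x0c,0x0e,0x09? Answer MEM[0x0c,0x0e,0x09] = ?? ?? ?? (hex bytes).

MEM[0x0c,0x0e,0x09] = 71 ac d7

#0 dst[0x0f+4] := {0x94,0xb8,0x4e,0x91}
#1 dst[0x03+5] := {0x7b,0x6e,0x71,0x1e,0x1b}
#2 dst[0x08+3] := {0xac,0xd7,0xf5}
#3 dst[0x0e+3] := {0xac,0xd7,0xf5}
query mem[0x0c]=0x71, mem[0x0e]=0xac, mem[0x09]=0xd7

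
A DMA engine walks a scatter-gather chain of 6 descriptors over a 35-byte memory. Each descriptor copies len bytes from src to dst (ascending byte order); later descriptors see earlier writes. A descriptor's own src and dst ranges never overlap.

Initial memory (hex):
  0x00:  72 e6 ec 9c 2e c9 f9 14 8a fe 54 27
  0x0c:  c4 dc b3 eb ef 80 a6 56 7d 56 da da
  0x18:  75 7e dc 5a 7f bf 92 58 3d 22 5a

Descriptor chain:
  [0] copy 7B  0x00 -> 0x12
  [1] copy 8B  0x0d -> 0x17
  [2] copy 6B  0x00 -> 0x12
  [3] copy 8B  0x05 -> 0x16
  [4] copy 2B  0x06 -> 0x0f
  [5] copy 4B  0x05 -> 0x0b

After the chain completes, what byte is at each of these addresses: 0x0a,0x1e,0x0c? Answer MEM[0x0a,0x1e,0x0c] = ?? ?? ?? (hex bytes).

MEM[0x0a,0x1e,0x0c] = 54 ec f9

#0 dst[0x12+7] := {0x72,0xe6,0xec,0x9c,0x2e,0xc9,0xf9}
#1 dst[0x17+8] := {0xdc,0xb3,0xeb,0xef,0x80,0x72,0xe6,0xec}
#2 dst[0x12+6] := {0x72,0xe6,0xec,0x9c,0x2e,0xc9}
#3 dst[0x16+8] := {0xc9,0xf9,0x14,0x8a,0xfe,0x54,0x27,0xc4}
#4 dst[0x0f+2] := {0xf9,0x14}
#5 dst[0x0b+4] := {0xc9,0xf9,0x14,0x8a}
query mem[0x0a]=0x54, mem[0x1e]=0xec, mem[0x0c]=0xf9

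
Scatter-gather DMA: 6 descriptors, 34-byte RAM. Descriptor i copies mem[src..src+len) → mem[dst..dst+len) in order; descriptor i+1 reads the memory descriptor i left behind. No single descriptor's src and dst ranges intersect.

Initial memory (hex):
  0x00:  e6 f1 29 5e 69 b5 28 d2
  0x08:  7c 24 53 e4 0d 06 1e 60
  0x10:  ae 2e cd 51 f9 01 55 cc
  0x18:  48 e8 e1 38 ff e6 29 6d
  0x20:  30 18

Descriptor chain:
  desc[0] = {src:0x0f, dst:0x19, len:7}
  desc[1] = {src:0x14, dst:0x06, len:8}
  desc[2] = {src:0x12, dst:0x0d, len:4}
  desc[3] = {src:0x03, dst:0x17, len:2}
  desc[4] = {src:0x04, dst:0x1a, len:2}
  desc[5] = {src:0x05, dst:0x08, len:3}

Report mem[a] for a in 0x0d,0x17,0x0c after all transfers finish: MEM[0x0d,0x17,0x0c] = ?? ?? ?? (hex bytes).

  after D0: wrote 7B at 0x19 = 60ae2ecd51f901
  after D1: wrote 8B at 0x06 = f90155cc4860ae2e
  after D2: wrote 4B at 0x0d = cd51f901
  after D3: wrote 2B at 0x17 = 5e69
  after D4: wrote 2B at 0x1a = 69b5
  after D5: wrote 3B at 0x08 = b5f901
query mem[0x0d]=0xcd, mem[0x17]=0x5e, mem[0x0c]=0xae

MEM[0x0d,0x17,0x0c] = cd 5e ae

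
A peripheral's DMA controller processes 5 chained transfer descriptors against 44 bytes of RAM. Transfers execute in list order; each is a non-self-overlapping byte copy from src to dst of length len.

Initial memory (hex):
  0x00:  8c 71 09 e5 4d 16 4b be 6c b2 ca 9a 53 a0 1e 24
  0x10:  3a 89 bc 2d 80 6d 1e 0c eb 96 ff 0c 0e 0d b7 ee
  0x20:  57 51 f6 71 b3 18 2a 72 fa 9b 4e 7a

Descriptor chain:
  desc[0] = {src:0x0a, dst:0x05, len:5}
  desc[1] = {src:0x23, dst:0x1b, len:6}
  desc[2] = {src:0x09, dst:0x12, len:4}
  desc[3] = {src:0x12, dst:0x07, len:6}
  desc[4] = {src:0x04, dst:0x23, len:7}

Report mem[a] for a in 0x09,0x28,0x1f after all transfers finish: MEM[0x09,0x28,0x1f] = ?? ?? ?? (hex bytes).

[0] 0x0a->0x05 len=5 : ca 9a 53 a0 1e
[1] 0x23->0x1b len=6 : 71 b3 18 2a 72 fa
[2] 0x09->0x12 len=4 : 1e ca 9a 53
[3] 0x12->0x07 len=6 : 1e ca 9a 53 1e 0c
[4] 0x04->0x23 len=7 : 4d ca 9a 1e ca 9a 53
query mem[0x09]=0x9a, mem[0x28]=0x9a, mem[0x1f]=0x72

MEM[0x09,0x28,0x1f] = 9a 9a 72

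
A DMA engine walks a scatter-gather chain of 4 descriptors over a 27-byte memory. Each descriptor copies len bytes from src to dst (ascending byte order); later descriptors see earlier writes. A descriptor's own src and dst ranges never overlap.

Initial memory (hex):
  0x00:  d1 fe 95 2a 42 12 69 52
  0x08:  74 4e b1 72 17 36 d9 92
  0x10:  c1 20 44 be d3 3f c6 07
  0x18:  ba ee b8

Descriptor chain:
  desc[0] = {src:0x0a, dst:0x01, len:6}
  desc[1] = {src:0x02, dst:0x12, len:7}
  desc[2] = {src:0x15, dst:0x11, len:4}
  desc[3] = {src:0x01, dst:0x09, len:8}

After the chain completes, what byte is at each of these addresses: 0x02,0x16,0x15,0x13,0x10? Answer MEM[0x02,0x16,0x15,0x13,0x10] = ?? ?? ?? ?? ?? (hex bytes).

[0] 0x0a->0x01 len=6 : b1 72 17 36 d9 92
[1] 0x02->0x12 len=7 : 72 17 36 d9 92 52 74
[2] 0x15->0x11 len=4 : d9 92 52 74
[3] 0x01->0x09 len=8 : b1 72 17 36 d9 92 52 74
query mem[0x02]=0x72, mem[0x16]=0x92, mem[0x15]=0xd9, mem[0x13]=0x52, mem[0x10]=0x74

MEM[0x02,0x16,0x15,0x13,0x10] = 72 92 d9 52 74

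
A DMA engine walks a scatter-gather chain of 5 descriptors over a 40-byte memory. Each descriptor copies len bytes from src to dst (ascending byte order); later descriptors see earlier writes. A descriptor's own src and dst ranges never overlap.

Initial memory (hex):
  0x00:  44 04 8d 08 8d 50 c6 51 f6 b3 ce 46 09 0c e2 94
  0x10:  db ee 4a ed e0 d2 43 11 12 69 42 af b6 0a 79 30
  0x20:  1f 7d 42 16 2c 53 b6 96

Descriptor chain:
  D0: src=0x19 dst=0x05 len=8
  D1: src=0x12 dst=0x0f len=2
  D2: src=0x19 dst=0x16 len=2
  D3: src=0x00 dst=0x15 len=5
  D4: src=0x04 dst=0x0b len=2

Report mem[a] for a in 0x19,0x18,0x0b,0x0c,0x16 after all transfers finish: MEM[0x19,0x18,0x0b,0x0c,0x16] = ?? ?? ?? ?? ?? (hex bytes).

[0] 0x19->0x05 len=8 : 69 42 af b6 0a 79 30 1f
[1] 0x12->0x0f len=2 : 4a ed
[2] 0x19->0x16 len=2 : 69 42
[3] 0x00->0x15 len=5 : 44 04 8d 08 8d
[4] 0x04->0x0b len=2 : 8d 69
query mem[0x19]=0x8d, mem[0x18]=0x08, mem[0x0b]=0x8d, mem[0x0c]=0x69, mem[0x16]=0x04

MEM[0x19,0x18,0x0b,0x0c,0x16] = 8d 08 8d 69 04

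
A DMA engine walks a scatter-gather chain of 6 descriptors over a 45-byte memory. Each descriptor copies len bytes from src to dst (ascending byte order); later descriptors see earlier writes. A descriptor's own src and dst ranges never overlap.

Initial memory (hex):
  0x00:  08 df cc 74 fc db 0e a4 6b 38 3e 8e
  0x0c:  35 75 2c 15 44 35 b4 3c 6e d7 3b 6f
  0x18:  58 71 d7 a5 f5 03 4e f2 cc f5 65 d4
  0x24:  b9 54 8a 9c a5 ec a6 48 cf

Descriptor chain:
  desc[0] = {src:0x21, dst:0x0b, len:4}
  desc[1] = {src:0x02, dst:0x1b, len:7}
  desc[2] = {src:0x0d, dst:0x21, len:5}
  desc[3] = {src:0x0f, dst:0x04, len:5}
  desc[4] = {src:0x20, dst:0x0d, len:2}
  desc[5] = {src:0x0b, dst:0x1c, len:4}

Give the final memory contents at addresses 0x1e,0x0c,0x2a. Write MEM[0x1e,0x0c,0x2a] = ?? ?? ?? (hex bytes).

D0: mem[0x0b..0x0e] <- [f5 65 d4 b9]
D1: mem[0x1b..0x21] <- [cc 74 fc db 0e a4 6b]
D2: mem[0x21..0x25] <- [d4 b9 15 44 35]
D3: mem[0x04..0x08] <- [15 44 35 b4 3c]
D4: mem[0x0d..0x0e] <- [a4 d4]
D5: mem[0x1c..0x1f] <- [f5 65 a4 d4]
query mem[0x1e]=0xa4, mem[0x0c]=0x65, mem[0x2a]=0xa6

MEM[0x1e,0x0c,0x2a] = a4 65 a6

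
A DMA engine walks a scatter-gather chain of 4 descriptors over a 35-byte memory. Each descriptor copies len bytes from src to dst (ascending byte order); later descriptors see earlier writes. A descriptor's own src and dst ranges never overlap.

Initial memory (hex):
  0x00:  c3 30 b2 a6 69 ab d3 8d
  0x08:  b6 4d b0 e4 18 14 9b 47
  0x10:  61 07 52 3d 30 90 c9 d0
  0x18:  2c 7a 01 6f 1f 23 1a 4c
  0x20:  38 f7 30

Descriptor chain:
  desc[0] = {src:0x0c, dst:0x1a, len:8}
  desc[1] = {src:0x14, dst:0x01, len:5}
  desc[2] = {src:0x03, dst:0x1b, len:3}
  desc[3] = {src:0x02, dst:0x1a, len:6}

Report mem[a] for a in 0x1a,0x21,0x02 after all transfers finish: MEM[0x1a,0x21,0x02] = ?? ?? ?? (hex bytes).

MEM[0x1a,0x21,0x02] = 90 3d 90

[0] 0x0c->0x1a len=8 : 18 14 9b 47 61 07 52 3d
[1] 0x14->0x01 len=5 : 30 90 c9 d0 2c
[2] 0x03->0x1b len=3 : c9 d0 2c
[3] 0x02->0x1a len=6 : 90 c9 d0 2c d3 8d
query mem[0x1a]=0x90, mem[0x21]=0x3d, mem[0x02]=0x90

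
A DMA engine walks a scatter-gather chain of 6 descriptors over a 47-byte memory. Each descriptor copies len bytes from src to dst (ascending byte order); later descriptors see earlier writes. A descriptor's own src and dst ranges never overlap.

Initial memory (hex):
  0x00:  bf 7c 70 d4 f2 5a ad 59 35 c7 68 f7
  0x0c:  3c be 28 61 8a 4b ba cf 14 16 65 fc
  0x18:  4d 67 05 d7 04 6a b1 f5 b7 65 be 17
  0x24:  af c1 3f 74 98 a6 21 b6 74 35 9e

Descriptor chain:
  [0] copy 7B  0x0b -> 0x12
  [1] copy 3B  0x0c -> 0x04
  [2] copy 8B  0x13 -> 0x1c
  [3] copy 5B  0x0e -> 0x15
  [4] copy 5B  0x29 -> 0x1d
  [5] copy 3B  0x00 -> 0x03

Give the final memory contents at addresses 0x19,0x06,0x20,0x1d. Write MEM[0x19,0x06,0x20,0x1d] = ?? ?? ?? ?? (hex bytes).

MEM[0x19,0x06,0x20,0x1d] = f7 28 74 a6

[0] 0x0b->0x12 len=7 : f7 3c be 28 61 8a 4b
[1] 0x0c->0x04 len=3 : 3c be 28
[2] 0x13->0x1c len=8 : 3c be 28 61 8a 4b 67 05
[3] 0x0e->0x15 len=5 : 28 61 8a 4b f7
[4] 0x29->0x1d len=5 : a6 21 b6 74 35
[5] 0x00->0x03 len=3 : bf 7c 70
query mem[0x19]=0xf7, mem[0x06]=0x28, mem[0x20]=0x74, mem[0x1d]=0xa6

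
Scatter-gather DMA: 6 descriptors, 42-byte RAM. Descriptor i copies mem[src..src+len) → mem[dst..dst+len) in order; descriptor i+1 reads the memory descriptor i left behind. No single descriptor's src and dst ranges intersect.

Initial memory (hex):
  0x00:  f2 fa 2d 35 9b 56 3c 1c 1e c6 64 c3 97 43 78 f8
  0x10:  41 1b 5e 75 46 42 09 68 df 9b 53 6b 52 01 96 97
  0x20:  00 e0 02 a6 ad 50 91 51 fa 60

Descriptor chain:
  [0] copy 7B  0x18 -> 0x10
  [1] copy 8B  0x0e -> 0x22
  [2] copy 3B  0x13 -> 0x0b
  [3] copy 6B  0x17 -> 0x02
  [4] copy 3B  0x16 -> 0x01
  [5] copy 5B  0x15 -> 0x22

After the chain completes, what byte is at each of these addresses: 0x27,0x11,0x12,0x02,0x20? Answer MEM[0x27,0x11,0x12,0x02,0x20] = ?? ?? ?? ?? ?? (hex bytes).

[0] 0x18->0x10 len=7 : df 9b 53 6b 52 01 96
[1] 0x0e->0x22 len=8 : 78 f8 df 9b 53 6b 52 01
[2] 0x13->0x0b len=3 : 6b 52 01
[3] 0x17->0x02 len=6 : 68 df 9b 53 6b 52
[4] 0x16->0x01 len=3 : 96 68 df
[5] 0x15->0x22 len=5 : 01 96 68 df 9b
query mem[0x27]=0x6b, mem[0x11]=0x9b, mem[0x12]=0x53, mem[0x02]=0x68, mem[0x20]=0x00

MEM[0x27,0x11,0x12,0x02,0x20] = 6b 9b 53 68 00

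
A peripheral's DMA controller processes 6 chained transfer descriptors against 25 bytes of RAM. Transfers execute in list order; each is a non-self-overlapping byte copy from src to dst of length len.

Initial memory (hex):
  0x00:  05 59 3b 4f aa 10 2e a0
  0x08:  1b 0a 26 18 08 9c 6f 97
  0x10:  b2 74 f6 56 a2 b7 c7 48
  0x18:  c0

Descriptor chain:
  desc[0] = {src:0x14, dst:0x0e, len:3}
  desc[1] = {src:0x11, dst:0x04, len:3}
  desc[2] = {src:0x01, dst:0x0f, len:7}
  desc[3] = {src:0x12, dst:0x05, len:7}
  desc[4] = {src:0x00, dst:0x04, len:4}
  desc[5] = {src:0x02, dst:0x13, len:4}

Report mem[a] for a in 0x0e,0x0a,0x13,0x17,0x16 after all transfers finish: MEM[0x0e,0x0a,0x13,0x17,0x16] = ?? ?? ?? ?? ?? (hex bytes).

  after D0: wrote 3B at 0x0e = a2b7c7
  after D1: wrote 3B at 0x04 = 74f656
  after D2: wrote 7B at 0x0f = 593b4f74f656a0
  after D3: wrote 7B at 0x05 = 74f656a0c748c0
  after D4: wrote 4B at 0x04 = 05593b4f
  after D5: wrote 4B at 0x13 = 3b4f0559
query mem[0x0e]=0xa2, mem[0x0a]=0x48, mem[0x13]=0x3b, mem[0x17]=0x48, mem[0x16]=0x59

MEM[0x0e,0x0a,0x13,0x17,0x16] = a2 48 3b 48 59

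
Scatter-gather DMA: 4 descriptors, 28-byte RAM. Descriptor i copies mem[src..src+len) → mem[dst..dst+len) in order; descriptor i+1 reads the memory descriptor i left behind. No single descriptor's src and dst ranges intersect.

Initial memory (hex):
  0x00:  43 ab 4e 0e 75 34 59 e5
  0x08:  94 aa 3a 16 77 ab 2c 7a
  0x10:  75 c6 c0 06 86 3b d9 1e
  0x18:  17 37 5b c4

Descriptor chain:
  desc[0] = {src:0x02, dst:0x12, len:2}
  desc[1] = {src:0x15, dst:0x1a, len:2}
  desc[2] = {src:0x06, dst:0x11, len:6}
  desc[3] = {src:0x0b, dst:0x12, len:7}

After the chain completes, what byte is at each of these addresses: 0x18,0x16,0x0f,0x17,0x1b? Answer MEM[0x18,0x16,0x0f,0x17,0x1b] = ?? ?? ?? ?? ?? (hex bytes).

D0: mem[0x12..0x13] <- [4e 0e]
D1: mem[0x1a..0x1b] <- [3b d9]
D2: mem[0x11..0x16] <- [59 e5 94 aa 3a 16]
D3: mem[0x12..0x18] <- [16 77 ab 2c 7a 75 59]
query mem[0x18]=0x59, mem[0x16]=0x7a, mem[0x0f]=0x7a, mem[0x17]=0x75, mem[0x1b]=0xd9

MEM[0x18,0x16,0x0f,0x17,0x1b] = 59 7a 7a 75 d9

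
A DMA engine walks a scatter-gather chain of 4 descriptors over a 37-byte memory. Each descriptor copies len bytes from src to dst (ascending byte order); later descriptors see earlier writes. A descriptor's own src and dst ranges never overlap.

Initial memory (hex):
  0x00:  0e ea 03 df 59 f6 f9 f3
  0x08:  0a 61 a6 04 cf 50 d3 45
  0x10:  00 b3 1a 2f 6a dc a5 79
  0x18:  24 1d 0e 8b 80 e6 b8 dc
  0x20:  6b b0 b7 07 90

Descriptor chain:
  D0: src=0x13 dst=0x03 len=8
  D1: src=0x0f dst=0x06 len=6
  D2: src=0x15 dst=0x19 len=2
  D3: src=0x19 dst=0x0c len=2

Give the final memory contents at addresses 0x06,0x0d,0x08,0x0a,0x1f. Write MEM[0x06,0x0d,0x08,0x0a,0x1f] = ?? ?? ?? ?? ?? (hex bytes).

MEM[0x06,0x0d,0x08,0x0a,0x1f] = 45 a5 b3 2f dc

D0: mem[0x03..0x0a] <- [2f 6a dc a5 79 24 1d 0e]
D1: mem[0x06..0x0b] <- [45 00 b3 1a 2f 6a]
D2: mem[0x19..0x1a] <- [dc a5]
D3: mem[0x0c..0x0d] <- [dc a5]
query mem[0x06]=0x45, mem[0x0d]=0xa5, mem[0x08]=0xb3, mem[0x0a]=0x2f, mem[0x1f]=0xdc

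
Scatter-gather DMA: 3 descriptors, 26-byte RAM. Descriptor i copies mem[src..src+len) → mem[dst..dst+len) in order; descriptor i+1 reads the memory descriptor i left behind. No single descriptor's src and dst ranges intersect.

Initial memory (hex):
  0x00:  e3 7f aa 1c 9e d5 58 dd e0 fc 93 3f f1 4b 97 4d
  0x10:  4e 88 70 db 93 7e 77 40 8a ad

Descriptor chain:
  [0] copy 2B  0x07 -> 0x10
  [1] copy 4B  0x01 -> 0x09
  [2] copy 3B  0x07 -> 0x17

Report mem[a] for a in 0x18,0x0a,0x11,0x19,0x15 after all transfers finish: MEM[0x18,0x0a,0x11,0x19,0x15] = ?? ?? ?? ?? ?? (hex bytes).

MEM[0x18,0x0a,0x11,0x19,0x15] = e0 aa e0 7f 7e

D0: mem[0x10..0x11] <- [dd e0]
D1: mem[0x09..0x0c] <- [7f aa 1c 9e]
D2: mem[0x17..0x19] <- [dd e0 7f]
query mem[0x18]=0xe0, mem[0x0a]=0xaa, mem[0x11]=0xe0, mem[0x19]=0x7f, mem[0x15]=0x7e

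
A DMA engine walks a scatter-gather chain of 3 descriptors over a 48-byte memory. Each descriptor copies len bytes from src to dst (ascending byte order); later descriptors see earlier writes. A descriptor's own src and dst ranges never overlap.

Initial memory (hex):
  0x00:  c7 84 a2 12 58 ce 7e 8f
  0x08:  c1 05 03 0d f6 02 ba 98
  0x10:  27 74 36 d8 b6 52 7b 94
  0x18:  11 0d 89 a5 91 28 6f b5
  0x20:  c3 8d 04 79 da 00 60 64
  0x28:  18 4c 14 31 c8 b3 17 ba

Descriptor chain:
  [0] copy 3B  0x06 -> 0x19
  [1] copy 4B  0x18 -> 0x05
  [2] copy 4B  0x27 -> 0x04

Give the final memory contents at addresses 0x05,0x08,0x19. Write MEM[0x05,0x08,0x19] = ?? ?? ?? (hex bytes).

#0 dst[0x19+3] := {0x7e,0x8f,0xc1}
#1 dst[0x05+4] := {0x11,0x7e,0x8f,0xc1}
#2 dst[0x04+4] := {0x64,0x18,0x4c,0x14}
query mem[0x05]=0x18, mem[0x08]=0xc1, mem[0x19]=0x7e

MEM[0x05,0x08,0x19] = 18 c1 7e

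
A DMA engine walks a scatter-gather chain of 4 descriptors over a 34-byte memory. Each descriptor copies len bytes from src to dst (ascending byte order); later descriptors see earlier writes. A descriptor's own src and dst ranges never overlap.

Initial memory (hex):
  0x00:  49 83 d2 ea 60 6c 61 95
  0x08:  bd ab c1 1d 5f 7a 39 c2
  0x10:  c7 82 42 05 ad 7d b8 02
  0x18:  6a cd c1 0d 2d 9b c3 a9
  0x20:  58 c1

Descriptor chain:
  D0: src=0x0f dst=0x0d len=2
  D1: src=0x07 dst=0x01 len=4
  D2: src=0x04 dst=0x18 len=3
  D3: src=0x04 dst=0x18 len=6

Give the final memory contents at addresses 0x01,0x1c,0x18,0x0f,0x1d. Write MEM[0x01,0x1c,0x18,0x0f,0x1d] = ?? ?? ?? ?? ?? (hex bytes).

MEM[0x01,0x1c,0x18,0x0f,0x1d] = 95 bd c1 c2 ab

D0: mem[0x0d..0x0e] <- [c2 c7]
D1: mem[0x01..0x04] <- [95 bd ab c1]
D2: mem[0x18..0x1a] <- [c1 6c 61]
D3: mem[0x18..0x1d] <- [c1 6c 61 95 bd ab]
query mem[0x01]=0x95, mem[0x1c]=0xbd, mem[0x18]=0xc1, mem[0x0f]=0xc2, mem[0x1d]=0xab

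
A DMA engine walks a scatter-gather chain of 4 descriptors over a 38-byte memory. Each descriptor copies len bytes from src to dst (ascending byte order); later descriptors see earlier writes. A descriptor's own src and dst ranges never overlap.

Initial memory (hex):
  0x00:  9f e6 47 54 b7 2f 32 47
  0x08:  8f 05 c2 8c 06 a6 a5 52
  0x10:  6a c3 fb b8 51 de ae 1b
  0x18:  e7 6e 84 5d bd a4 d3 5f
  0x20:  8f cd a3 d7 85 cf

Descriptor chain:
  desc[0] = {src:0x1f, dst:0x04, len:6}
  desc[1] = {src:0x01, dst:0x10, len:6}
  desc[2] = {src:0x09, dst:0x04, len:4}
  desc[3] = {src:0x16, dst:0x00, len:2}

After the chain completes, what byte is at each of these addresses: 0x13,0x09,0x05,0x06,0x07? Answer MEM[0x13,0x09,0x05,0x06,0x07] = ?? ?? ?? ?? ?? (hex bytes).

MEM[0x13,0x09,0x05,0x06,0x07] = 5f 85 c2 8c 06

#0 dst[0x04+6] := {0x5f,0x8f,0xcd,0xa3,0xd7,0x85}
#1 dst[0x10+6] := {0xe6,0x47,0x54,0x5f,0x8f,0xcd}
#2 dst[0x04+4] := {0x85,0xc2,0x8c,0x06}
#3 dst[0x00+2] := {0xae,0x1b}
query mem[0x13]=0x5f, mem[0x09]=0x85, mem[0x05]=0xc2, mem[0x06]=0x8c, mem[0x07]=0x06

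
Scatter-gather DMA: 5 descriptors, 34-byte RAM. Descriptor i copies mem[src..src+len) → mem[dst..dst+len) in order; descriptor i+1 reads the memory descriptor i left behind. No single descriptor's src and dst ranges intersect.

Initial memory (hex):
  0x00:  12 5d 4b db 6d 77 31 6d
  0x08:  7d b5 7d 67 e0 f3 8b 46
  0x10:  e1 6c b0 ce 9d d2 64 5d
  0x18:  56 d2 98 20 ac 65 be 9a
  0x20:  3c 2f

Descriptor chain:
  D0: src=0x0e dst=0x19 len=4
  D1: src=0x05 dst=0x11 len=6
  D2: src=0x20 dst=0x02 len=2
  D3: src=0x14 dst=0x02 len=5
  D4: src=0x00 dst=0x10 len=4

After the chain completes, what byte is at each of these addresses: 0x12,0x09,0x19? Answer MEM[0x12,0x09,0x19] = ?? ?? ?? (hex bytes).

MEM[0x12,0x09,0x19] = 7d b5 8b

D0: mem[0x19..0x1c] <- [8b 46 e1 6c]
D1: mem[0x11..0x16] <- [77 31 6d 7d b5 7d]
D2: mem[0x02..0x03] <- [3c 2f]
D3: mem[0x02..0x06] <- [7d b5 7d 5d 56]
D4: mem[0x10..0x13] <- [12 5d 7d b5]
query mem[0x12]=0x7d, mem[0x09]=0xb5, mem[0x19]=0x8b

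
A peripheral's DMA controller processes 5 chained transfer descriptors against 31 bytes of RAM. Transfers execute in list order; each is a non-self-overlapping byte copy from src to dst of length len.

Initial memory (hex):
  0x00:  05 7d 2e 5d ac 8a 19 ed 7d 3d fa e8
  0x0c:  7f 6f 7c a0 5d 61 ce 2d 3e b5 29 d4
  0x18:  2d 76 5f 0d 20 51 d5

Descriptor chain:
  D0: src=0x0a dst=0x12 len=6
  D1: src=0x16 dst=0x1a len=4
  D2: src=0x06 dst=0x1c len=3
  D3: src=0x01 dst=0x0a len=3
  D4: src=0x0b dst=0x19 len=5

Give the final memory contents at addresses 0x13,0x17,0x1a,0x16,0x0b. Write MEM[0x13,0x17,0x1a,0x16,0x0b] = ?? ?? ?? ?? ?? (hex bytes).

MEM[0x13,0x17,0x1a,0x16,0x0b] = e8 a0 5d 7c 2e

#0 dst[0x12+6] := {0xfa,0xe8,0x7f,0x6f,0x7c,0xa0}
#1 dst[0x1a+4] := {0x7c,0xa0,0x2d,0x76}
#2 dst[0x1c+3] := {0x19,0xed,0x7d}
#3 dst[0x0a+3] := {0x7d,0x2e,0x5d}
#4 dst[0x19+5] := {0x2e,0x5d,0x6f,0x7c,0xa0}
query mem[0x13]=0xe8, mem[0x17]=0xa0, mem[0x1a]=0x5d, mem[0x16]=0x7c, mem[0x0b]=0x2e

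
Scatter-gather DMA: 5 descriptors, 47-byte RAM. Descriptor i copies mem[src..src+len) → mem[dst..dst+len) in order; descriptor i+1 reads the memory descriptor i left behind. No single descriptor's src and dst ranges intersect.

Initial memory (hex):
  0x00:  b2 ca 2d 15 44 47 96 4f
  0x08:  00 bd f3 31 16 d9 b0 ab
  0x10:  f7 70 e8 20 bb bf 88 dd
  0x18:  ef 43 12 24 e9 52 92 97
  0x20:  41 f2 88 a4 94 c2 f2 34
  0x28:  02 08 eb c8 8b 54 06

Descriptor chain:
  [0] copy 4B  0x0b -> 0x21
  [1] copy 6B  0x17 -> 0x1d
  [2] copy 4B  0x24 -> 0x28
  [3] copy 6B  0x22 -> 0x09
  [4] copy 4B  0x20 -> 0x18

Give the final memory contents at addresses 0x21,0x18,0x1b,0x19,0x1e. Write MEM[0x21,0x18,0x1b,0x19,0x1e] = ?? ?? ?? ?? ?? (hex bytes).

[0] 0x0b->0x21 len=4 : 31 16 d9 b0
[1] 0x17->0x1d len=6 : dd ef 43 12 24 e9
[2] 0x24->0x28 len=4 : b0 c2 f2 34
[3] 0x22->0x09 len=6 : e9 d9 b0 c2 f2 34
[4] 0x20->0x18 len=4 : 12 24 e9 d9
query mem[0x21]=0x24, mem[0x18]=0x12, mem[0x1b]=0xd9, mem[0x19]=0x24, mem[0x1e]=0xef

MEM[0x21,0x18,0x1b,0x19,0x1e] = 24 12 d9 24 ef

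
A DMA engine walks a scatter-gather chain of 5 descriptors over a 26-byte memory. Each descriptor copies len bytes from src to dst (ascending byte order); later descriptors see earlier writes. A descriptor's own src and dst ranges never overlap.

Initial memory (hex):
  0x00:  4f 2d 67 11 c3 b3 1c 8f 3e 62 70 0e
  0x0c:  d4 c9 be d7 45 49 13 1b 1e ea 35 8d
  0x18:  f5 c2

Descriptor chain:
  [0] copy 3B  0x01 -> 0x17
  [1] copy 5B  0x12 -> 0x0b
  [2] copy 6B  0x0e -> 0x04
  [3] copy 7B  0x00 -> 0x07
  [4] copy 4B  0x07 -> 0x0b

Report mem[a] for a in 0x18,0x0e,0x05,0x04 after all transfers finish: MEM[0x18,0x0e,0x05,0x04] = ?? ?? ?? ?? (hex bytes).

MEM[0x18,0x0e,0x05,0x04] = 67 11 35 ea

[0] 0x01->0x17 len=3 : 2d 67 11
[1] 0x12->0x0b len=5 : 13 1b 1e ea 35
[2] 0x0e->0x04 len=6 : ea 35 45 49 13 1b
[3] 0x00->0x07 len=7 : 4f 2d 67 11 ea 35 45
[4] 0x07->0x0b len=4 : 4f 2d 67 11
query mem[0x18]=0x67, mem[0x0e]=0x11, mem[0x05]=0x35, mem[0x04]=0xea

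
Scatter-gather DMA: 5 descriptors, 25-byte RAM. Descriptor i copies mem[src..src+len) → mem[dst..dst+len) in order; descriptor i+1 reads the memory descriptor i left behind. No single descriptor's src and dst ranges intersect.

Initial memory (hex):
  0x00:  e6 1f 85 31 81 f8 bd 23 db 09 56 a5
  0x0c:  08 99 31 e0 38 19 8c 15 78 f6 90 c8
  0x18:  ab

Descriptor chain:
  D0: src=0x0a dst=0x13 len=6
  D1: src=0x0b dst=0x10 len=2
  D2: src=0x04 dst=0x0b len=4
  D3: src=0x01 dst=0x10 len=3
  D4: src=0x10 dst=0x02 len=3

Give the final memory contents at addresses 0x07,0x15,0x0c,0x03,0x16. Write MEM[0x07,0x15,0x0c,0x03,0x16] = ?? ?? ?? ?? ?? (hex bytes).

MEM[0x07,0x15,0x0c,0x03,0x16] = 23 08 f8 85 99

[0] 0x0a->0x13 len=6 : 56 a5 08 99 31 e0
[1] 0x0b->0x10 len=2 : a5 08
[2] 0x04->0x0b len=4 : 81 f8 bd 23
[3] 0x01->0x10 len=3 : 1f 85 31
[4] 0x10->0x02 len=3 : 1f 85 31
query mem[0x07]=0x23, mem[0x15]=0x08, mem[0x0c]=0xf8, mem[0x03]=0x85, mem[0x16]=0x99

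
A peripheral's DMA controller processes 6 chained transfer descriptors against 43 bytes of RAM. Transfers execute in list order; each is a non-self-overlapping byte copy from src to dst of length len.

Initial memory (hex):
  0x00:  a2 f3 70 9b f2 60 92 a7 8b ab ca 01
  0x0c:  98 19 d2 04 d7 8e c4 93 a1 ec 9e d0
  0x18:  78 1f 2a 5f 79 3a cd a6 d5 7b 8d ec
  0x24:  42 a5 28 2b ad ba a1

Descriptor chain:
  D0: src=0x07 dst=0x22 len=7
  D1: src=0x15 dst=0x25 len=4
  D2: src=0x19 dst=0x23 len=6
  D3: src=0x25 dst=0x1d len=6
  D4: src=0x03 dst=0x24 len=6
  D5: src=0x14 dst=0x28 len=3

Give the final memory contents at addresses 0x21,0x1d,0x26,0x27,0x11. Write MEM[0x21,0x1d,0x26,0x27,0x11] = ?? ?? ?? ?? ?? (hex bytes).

[0] 0x07->0x22 len=7 : a7 8b ab ca 01 98 19
[1] 0x15->0x25 len=4 : ec 9e d0 78
[2] 0x19->0x23 len=6 : 1f 2a 5f 79 3a cd
[3] 0x25->0x1d len=6 : 5f 79 3a cd ba a1
[4] 0x03->0x24 len=6 : 9b f2 60 92 a7 8b
[5] 0x14->0x28 len=3 : a1 ec 9e
query mem[0x21]=0xba, mem[0x1d]=0x5f, mem[0x26]=0x60, mem[0x27]=0x92, mem[0x11]=0x8e

MEM[0x21,0x1d,0x26,0x27,0x11] = ba 5f 60 92 8e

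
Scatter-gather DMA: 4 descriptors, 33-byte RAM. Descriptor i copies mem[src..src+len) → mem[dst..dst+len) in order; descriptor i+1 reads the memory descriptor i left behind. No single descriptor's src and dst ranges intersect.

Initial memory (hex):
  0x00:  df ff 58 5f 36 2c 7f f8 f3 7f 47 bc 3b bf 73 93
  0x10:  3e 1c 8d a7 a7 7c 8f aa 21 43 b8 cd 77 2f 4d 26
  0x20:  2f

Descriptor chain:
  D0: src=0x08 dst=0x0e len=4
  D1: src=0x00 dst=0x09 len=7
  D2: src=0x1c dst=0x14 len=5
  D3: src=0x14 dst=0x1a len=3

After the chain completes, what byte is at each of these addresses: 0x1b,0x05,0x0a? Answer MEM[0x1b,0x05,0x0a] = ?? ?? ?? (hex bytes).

#0 dst[0x0e+4] := {0xf3,0x7f,0x47,0xbc}
#1 dst[0x09+7] := {0xdf,0xff,0x58,0x5f,0x36,0x2c,0x7f}
#2 dst[0x14+5] := {0x77,0x2f,0x4d,0x26,0x2f}
#3 dst[0x1a+3] := {0x77,0x2f,0x4d}
query mem[0x1b]=0x2f, mem[0x05]=0x2c, mem[0x0a]=0xff

MEM[0x1b,0x05,0x0a] = 2f 2c ff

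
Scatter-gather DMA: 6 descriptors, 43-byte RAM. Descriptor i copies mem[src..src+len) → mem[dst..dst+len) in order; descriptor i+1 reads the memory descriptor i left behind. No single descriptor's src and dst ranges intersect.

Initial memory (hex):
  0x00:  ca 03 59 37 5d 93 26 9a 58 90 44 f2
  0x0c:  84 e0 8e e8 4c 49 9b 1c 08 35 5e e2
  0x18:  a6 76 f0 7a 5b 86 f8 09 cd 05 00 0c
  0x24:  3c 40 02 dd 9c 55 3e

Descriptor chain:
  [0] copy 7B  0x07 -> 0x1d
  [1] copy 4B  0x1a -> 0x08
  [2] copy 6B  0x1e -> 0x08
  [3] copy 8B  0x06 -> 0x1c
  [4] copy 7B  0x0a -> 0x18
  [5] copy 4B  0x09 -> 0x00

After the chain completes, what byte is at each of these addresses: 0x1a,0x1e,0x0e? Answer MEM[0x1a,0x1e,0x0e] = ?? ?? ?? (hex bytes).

#0 dst[0x1d+7] := {0x9a,0x58,0x90,0x44,0xf2,0x84,0xe0}
#1 dst[0x08+4] := {0xf0,0x7a,0x5b,0x9a}
#2 dst[0x08+6] := {0x58,0x90,0x44,0xf2,0x84,0xe0}
#3 dst[0x1c+8] := {0x26,0x9a,0x58,0x90,0x44,0xf2,0x84,0xe0}
#4 dst[0x18+7] := {0x44,0xf2,0x84,0xe0,0x8e,0xe8,0x4c}
#5 dst[0x00+4] := {0x90,0x44,0xf2,0x84}
query mem[0x1a]=0x84, mem[0x1e]=0x4c, mem[0x0e]=0x8e

MEM[0x1a,0x1e,0x0e] = 84 4c 8e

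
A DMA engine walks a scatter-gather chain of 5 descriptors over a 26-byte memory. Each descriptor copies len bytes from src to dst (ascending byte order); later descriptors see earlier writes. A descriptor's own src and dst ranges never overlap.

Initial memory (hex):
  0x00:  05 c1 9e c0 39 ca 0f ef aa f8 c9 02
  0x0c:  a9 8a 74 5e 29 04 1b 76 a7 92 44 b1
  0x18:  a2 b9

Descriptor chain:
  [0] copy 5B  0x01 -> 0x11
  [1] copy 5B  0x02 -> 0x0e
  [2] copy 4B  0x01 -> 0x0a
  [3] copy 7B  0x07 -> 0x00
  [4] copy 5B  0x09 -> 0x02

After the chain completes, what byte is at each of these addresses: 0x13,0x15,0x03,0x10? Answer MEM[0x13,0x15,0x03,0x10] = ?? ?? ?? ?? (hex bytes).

MEM[0x13,0x15,0x03,0x10] = c0 ca c1 39

[0] 0x01->0x11 len=5 : c1 9e c0 39 ca
[1] 0x02->0x0e len=5 : 9e c0 39 ca 0f
[2] 0x01->0x0a len=4 : c1 9e c0 39
[3] 0x07->0x00 len=7 : ef aa f8 c1 9e c0 39
[4] 0x09->0x02 len=5 : f8 c1 9e c0 39
query mem[0x13]=0xc0, mem[0x15]=0xca, mem[0x03]=0xc1, mem[0x10]=0x39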